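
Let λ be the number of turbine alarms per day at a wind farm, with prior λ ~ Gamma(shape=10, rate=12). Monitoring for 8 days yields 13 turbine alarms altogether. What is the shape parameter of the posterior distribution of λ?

23

Total count 13 over total exposure 8 days.
Conjugate update: add total count to the shape and total exposure to the rate, giving Gamma(23, 20).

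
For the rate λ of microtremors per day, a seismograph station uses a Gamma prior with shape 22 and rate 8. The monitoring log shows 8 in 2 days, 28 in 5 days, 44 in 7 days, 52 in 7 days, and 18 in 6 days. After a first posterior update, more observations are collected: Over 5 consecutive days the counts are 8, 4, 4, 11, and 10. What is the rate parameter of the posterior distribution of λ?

Total count: 8 + 28 + 44 + 52 + 18 = 150.
Total exposure: 2 + 5 + 7 + 7 + 6 = 27 days.
After the first batch: Gamma(22 + 150, 8 + 27) = Gamma(172, 35).
Total count: 8 + 4 + 4 + 11 + 10 = 37.
Total exposure: 5 days.
After the second batch: Gamma(172 + 37, 35 + 5) = Gamma(209, 40).

40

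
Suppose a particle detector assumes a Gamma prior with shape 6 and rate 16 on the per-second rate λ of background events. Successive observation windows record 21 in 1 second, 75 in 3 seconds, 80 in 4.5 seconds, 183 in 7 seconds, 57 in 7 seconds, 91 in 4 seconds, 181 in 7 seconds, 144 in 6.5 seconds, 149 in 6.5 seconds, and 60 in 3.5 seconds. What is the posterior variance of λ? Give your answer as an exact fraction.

Total count: 21 + 75 + 80 + 183 + 57 + 91 + 181 + 144 + 149 + 60 = 1041.
Total exposure: 1 + 3 + 4.5 + 7 + 7 + 4 + 7 + 6.5 + 6.5 + 3.5 = 50 seconds.
Gamma(α, β) with Poisson data over total exposure Σt gives posterior Gamma(α+Σx, β+Σt) = Gamma(1047, 66).
Posterior variance = α'/β'² = 1047/4356 = 349/1452.

349/1452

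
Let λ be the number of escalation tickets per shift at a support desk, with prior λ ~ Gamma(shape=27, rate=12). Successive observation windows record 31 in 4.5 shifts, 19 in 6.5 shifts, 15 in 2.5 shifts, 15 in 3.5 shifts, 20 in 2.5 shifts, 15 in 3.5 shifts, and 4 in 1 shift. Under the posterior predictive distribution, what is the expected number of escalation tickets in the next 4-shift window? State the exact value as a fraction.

Total count: 31 + 19 + 15 + 15 + 20 + 15 + 4 = 119.
Total exposure: 4.5 + 6.5 + 2.5 + 3.5 + 2.5 + 3.5 + 1 = 24 shifts.
Posterior: α' = 27 + 119 = 146, β' = 12 + 24 = 36.
Predictive mean over a 4-shift window = T·E[λ|data] = 4·146/36 = 146/9.

146/9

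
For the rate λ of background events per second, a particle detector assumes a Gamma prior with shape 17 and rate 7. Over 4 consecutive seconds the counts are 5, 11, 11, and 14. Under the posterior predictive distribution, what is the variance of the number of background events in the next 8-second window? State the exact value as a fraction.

8816/121

Total count: 5 + 11 + 11 + 14 = 41.
Total exposure: 4 seconds.
Gamma(α, β) with Poisson data over total exposure Σt gives posterior Gamma(α+Σx, β+Σt) = Gamma(58, 11).
The posterior predictive for a window of length T is Negative Binomial with variance T·α'·(β'+T)/β'² = 8·58·19/121 = 8816/121.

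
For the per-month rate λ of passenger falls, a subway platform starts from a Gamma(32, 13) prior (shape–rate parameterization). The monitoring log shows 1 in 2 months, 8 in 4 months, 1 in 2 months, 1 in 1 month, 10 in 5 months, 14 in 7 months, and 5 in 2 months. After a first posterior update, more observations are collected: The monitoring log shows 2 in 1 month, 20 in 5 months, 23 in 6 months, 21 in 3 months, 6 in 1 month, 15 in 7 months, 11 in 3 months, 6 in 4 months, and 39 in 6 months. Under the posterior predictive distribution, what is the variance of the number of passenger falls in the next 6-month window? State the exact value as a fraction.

Total count: 1 + 8 + 1 + 1 + 10 + 14 + 5 = 40.
Total exposure: 2 + 4 + 2 + 1 + 5 + 7 + 2 = 23 months.
After the first batch: Gamma(32 + 40, 13 + 23) = Gamma(72, 36).
Total count: 2 + 20 + 23 + 21 + 6 + 15 + 11 + 6 + 39 = 143.
Total exposure: 1 + 5 + 6 + 3 + 1 + 7 + 3 + 4 + 6 = 36 months.
After the second batch: Gamma(72 + 143, 36 + 36) = Gamma(215, 72).
The posterior predictive for a window of length T is Negative Binomial with variance T·α'·(β'+T)/β'² = 6·215·78/5184 = 2795/144.

2795/144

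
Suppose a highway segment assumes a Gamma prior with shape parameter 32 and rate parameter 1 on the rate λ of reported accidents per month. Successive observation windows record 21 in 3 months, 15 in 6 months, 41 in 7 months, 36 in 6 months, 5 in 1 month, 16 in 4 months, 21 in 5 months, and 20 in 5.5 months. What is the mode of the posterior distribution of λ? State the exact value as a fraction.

Total count: 21 + 15 + 41 + 36 + 5 + 16 + 21 + 20 = 175.
Total exposure: 3 + 6 + 7 + 6 + 1 + 4 + 5 + 5.5 = 37.5 months.
By Gamma–Poisson conjugacy, the posterior is Gamma(α + Σx, β + Σt) = Gamma(32 + 175, 1 + 37.5) = Gamma(207, 77/2).
Posterior mode = (α'−1)/β' = 206/(77/2) = 412/77.

412/77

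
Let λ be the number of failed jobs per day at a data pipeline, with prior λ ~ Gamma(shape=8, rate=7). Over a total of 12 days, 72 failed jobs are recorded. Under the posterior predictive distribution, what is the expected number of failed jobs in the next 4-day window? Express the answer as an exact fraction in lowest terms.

Total count 72 over total exposure 12 days.
Conjugate update: add total count to the shape and total exposure to the rate, giving Gamma(80, 19).
Predictive mean over a 4-day window = T·E[λ|data] = 4·80/19 = 320/19.

320/19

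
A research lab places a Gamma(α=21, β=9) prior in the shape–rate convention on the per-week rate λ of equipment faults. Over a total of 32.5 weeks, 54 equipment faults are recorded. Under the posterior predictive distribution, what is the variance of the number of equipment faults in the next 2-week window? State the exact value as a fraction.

Total count 54 over total exposure 32.5 weeks.
Gamma(α, β) with Poisson data over total exposure Σt gives posterior Gamma(α+Σx, β+Σt) = Gamma(75, 83/2).
The posterior predictive for a window of length T is Negative Binomial with variance T·α'·(β'+T)/β'² = 2·75·(87/2)/(6889/4) = 26100/6889.

26100/6889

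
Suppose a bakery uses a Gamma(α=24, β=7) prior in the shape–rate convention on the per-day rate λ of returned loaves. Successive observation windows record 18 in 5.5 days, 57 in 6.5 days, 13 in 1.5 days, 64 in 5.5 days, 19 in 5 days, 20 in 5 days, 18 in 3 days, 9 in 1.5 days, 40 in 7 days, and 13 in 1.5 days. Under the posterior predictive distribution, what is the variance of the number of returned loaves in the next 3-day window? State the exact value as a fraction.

Total count: 18 + 57 + 13 + 64 + 19 + 20 + 18 + 9 + 40 + 13 = 271.
Total exposure: 5.5 + 6.5 + 1.5 + 5.5 + 5 + 5 + 3 + 1.5 + 7 + 1.5 = 42 days.
Gamma(α, β) with Poisson data over total exposure Σt gives posterior Gamma(α+Σx, β+Σt) = Gamma(295, 49).
The posterior predictive for a window of length T is Negative Binomial with variance T·α'·(β'+T)/β'² = 3·295·52/2401 = 46020/2401.

46020/2401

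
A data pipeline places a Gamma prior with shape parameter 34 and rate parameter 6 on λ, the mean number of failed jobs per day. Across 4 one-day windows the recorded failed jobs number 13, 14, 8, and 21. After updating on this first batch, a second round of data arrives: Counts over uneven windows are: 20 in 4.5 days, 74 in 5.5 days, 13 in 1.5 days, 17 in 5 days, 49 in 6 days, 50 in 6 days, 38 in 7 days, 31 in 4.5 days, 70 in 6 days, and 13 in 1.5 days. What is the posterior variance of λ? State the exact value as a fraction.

Total count: 13 + 14 + 8 + 21 = 56.
Total exposure: 4 days.
After the first batch: Gamma(34 + 56, 6 + 4) = Gamma(90, 10).
Total count: 20 + 74 + 13 + 17 + 49 + 50 + 38 + 31 + 70 + 13 = 375.
Total exposure: 4.5 + 5.5 + 1.5 + 5 + 6 + 6 + 7 + 4.5 + 6 + 1.5 = 47.5 days.
After the second batch: Gamma(90 + 375, 10 + 47.5) = Gamma(465, 115/2).
Posterior variance = α'/β'² = 465/(13225/4) = 372/2645.

372/2645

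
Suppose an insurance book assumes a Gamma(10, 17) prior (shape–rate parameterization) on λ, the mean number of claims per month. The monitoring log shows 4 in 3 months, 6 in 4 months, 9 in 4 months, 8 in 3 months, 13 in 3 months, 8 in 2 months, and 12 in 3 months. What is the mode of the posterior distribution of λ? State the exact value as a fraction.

23/13

Total count: 4 + 6 + 9 + 8 + 13 + 8 + 12 = 60.
Total exposure: 3 + 4 + 4 + 3 + 3 + 2 + 3 = 22 months.
By Gamma–Poisson conjugacy, the posterior is Gamma(α + Σx, β + Σt) = Gamma(10 + 60, 17 + 22) = Gamma(70, 39).
Posterior mode = (α'−1)/β' = 69/39 = 23/13.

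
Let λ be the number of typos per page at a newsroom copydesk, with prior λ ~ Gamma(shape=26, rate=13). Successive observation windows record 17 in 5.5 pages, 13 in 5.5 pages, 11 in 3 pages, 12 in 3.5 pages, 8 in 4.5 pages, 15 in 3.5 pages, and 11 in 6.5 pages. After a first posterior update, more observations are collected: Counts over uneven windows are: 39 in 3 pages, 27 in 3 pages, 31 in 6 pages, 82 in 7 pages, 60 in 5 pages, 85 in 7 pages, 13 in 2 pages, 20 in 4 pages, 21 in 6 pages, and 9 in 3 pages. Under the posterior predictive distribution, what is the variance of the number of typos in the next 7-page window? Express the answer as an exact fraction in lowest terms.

7000/169

Total count: 17 + 13 + 11 + 12 + 8 + 15 + 11 = 87.
Total exposure: 5.5 + 5.5 + 3 + 3.5 + 4.5 + 3.5 + 6.5 = 32 pages.
After the first batch: Gamma(26 + 87, 13 + 32) = Gamma(113, 45).
Total count: 39 + 27 + 31 + 82 + 60 + 85 + 13 + 20 + 21 + 9 = 387.
Total exposure: 3 + 3 + 6 + 7 + 5 + 7 + 2 + 4 + 6 + 3 = 46 pages.
After the second batch: Gamma(113 + 387, 45 + 46) = Gamma(500, 91).
The posterior predictive for a window of length T is Negative Binomial with variance T·α'·(β'+T)/β'² = 7·500·98/8281 = 7000/169.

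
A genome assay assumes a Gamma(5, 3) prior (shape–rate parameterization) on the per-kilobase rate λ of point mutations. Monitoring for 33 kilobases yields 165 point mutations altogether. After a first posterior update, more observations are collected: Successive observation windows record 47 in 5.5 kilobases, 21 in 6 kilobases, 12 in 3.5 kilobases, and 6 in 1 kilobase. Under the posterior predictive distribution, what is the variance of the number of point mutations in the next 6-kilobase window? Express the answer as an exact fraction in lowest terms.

5568/169

Total count 165 over total exposure 33 kilobases.
After the first batch: Gamma(5 + 165, 3 + 33) = Gamma(170, 36).
Total count: 47 + 21 + 12 + 6 = 86.
Total exposure: 5.5 + 6 + 3.5 + 1 = 16 kilobases.
After the second batch: Gamma(170 + 86, 36 + 16) = Gamma(256, 52).
The posterior predictive for a window of length T is Negative Binomial with variance T·α'·(β'+T)/β'² = 6·256·58/2704 = 5568/169.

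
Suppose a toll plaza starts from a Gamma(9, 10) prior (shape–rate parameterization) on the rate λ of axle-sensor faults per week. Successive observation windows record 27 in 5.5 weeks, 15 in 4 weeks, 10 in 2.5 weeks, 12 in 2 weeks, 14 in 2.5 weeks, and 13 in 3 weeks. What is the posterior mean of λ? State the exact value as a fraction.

Total count: 27 + 15 + 10 + 12 + 14 + 13 = 91.
Total exposure: 5.5 + 4 + 2.5 + 2 + 2.5 + 3 = 19.5 weeks.
Gamma(α, β) with Poisson data over total exposure Σt gives posterior Gamma(α+Σx, β+Σt) = Gamma(100, 59/2).
Posterior mean = α'/β' = 100/(59/2) = 200/59.

200/59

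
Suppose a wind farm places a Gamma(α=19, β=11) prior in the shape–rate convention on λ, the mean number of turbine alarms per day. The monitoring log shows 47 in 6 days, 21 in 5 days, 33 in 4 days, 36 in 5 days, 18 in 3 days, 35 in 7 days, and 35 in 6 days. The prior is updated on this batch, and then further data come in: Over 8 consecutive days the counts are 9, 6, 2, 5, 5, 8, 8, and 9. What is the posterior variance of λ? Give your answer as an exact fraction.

Total count: 47 + 21 + 33 + 36 + 18 + 35 + 35 = 225.
Total exposure: 6 + 5 + 4 + 5 + 3 + 7 + 6 = 36 days.
After the first batch: Gamma(19 + 225, 11 + 36) = Gamma(244, 47).
Total count: 9 + 6 + 2 + 5 + 5 + 8 + 8 + 9 = 52.
Total exposure: 8 days.
After the second batch: Gamma(244 + 52, 47 + 8) = Gamma(296, 55).
Posterior variance = α'/β'² = 296/3025.

296/3025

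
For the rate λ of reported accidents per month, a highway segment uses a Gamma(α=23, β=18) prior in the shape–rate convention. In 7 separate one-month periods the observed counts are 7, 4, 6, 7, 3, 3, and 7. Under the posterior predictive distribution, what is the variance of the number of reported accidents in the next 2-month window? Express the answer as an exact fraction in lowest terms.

648/125

Total count: 7 + 4 + 6 + 7 + 3 + 3 + 7 = 37.
Total exposure: 7 months.
The Gamma prior is conjugate for the Poisson rate, so λ | data ~ Gamma(23+37, 18+7) = Gamma(60, 25).
The posterior predictive for a window of length T is Negative Binomial with variance T·α'·(β'+T)/β'² = 2·60·27/625 = 648/125.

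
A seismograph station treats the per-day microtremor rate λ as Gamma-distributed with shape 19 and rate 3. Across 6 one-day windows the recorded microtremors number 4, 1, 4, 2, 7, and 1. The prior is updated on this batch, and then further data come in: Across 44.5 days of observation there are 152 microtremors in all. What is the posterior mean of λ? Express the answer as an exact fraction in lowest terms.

Total count: 4 + 1 + 4 + 2 + 7 + 1 = 19.
Total exposure: 6 days.
After the first batch: Gamma(19 + 19, 3 + 6) = Gamma(38, 9).
Total count 152 over total exposure 44.5 days.
After the second batch: Gamma(38 + 152, 9 + 44.5) = Gamma(190, 107/2).
Posterior mean = α'/β' = 190/(107/2) = 380/107.

380/107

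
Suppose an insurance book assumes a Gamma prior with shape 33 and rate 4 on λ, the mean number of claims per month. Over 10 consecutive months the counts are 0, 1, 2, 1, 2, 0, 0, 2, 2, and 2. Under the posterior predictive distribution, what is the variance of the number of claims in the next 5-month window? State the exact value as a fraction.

Total count: 0 + 1 + 2 + 1 + 2 + 0 + 0 + 2 + 2 + 2 = 12.
Total exposure: 10 months.
The Gamma prior is conjugate for the Poisson rate, so λ | data ~ Gamma(33+12, 4+10) = Gamma(45, 14).
The posterior predictive for a window of length T is Negative Binomial with variance T·α'·(β'+T)/β'² = 5·45·19/196 = 4275/196.

4275/196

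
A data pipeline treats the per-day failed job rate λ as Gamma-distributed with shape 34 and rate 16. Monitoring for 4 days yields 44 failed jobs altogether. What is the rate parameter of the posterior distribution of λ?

Total count 44 over total exposure 4 days.
Conjugate update: add total count to the shape and total exposure to the rate, giving Gamma(78, 20).

20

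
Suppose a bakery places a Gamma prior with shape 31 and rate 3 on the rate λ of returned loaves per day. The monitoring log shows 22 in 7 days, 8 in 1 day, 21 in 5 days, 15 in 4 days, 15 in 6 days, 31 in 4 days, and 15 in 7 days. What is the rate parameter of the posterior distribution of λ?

Total count: 22 + 8 + 21 + 15 + 15 + 31 + 15 = 127.
Total exposure: 7 + 1 + 5 + 4 + 6 + 4 + 7 = 34 days.
Posterior: α' = 31 + 127 = 158, β' = 3 + 34 = 37.

37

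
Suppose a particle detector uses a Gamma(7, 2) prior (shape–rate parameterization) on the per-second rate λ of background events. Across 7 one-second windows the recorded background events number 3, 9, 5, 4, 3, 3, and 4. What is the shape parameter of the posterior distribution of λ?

Total count: 3 + 9 + 5 + 4 + 3 + 3 + 4 = 31.
Total exposure: 7 seconds.
By Gamma–Poisson conjugacy, the posterior is Gamma(α + Σx, β + Σt) = Gamma(7 + 31, 2 + 7) = Gamma(38, 9).

38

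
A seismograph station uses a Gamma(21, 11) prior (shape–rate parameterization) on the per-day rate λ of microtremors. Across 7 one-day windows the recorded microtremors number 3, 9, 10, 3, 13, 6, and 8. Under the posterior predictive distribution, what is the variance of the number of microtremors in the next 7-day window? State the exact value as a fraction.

Total count: 3 + 9 + 10 + 3 + 13 + 6 + 8 = 52.
Total exposure: 7 days.
Gamma(α, β) with Poisson data over total exposure Σt gives posterior Gamma(α+Σx, β+Σt) = Gamma(73, 18).
The posterior predictive for a window of length T is Negative Binomial with variance T·α'·(β'+T)/β'² = 7·73·25/324 = 12775/324.

12775/324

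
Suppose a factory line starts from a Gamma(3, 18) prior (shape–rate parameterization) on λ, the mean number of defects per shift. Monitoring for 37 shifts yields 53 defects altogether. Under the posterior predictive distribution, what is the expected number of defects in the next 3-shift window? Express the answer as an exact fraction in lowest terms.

168/55

Total count 53 over total exposure 37 shifts.
By Gamma–Poisson conjugacy, the posterior is Gamma(α + Σx, β + Σt) = Gamma(3 + 53, 18 + 37) = Gamma(56, 55).
Predictive mean over a 3-shift window = T·E[λ|data] = 3·56/55 = 168/55.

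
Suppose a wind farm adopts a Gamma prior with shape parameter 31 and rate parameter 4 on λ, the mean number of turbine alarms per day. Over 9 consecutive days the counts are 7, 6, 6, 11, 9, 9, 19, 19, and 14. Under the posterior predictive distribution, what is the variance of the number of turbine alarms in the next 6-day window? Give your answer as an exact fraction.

Total count: 7 + 6 + 6 + 11 + 9 + 9 + 19 + 19 + 14 = 100.
Total exposure: 9 days.
Gamma(α, β) with Poisson data over total exposure Σt gives posterior Gamma(α+Σx, β+Σt) = Gamma(131, 13).
The posterior predictive for a window of length T is Negative Binomial with variance T·α'·(β'+T)/β'² = 6·131·19/169 = 14934/169.

14934/169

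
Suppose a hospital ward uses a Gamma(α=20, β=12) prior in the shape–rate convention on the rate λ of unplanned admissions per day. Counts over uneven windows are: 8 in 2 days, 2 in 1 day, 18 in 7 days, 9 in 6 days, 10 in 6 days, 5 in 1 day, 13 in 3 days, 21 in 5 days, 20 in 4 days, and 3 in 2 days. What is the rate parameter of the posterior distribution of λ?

49

Total count: 8 + 2 + 18 + 9 + 10 + 5 + 13 + 21 + 20 + 3 = 109.
Total exposure: 2 + 1 + 7 + 6 + 6 + 1 + 3 + 5 + 4 + 2 = 37 days.
Conjugate update: add total count to the shape and total exposure to the rate, giving Gamma(129, 49).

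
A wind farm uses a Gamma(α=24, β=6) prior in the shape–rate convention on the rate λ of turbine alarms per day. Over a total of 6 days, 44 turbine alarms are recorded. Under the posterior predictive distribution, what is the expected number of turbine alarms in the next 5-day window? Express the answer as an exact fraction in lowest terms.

Total count 44 over total exposure 6 days.
By Gamma–Poisson conjugacy, the posterior is Gamma(α + Σx, β + Σt) = Gamma(24 + 44, 6 + 6) = Gamma(68, 12).
Predictive mean over a 5-day window = T·E[λ|data] = 5·68/12 = 85/3.

85/3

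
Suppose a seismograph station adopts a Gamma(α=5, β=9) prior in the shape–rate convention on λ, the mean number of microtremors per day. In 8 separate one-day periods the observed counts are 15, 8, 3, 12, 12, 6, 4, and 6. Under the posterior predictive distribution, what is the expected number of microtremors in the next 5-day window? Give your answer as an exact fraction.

Total count: 15 + 8 + 3 + 12 + 12 + 6 + 4 + 6 = 66.
Total exposure: 8 days.
The Gamma prior is conjugate for the Poisson rate, so λ | data ~ Gamma(5+66, 9+8) = Gamma(71, 17).
Predictive mean over a 5-day window = T·E[λ|data] = 5·71/17 = 355/17.

355/17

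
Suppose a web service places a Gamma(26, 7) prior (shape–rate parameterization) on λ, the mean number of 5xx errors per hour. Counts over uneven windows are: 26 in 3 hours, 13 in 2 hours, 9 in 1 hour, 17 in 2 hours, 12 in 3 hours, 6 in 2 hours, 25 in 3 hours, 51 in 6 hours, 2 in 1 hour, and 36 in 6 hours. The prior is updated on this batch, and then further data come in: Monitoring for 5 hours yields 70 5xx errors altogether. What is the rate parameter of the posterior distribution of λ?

Total count: 26 + 13 + 9 + 17 + 12 + 6 + 25 + 51 + 2 + 36 = 197.
Total exposure: 3 + 2 + 1 + 2 + 3 + 2 + 3 + 6 + 1 + 6 = 29 hours.
After the first batch: Gamma(26 + 197, 7 + 29) = Gamma(223, 36).
Total count 70 over total exposure 5 hours.
After the second batch: Gamma(223 + 70, 36 + 5) = Gamma(293, 41).

41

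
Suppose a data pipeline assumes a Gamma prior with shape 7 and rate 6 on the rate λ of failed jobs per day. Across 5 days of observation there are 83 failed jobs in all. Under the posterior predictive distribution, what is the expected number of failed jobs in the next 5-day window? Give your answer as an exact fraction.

Total count 83 over total exposure 5 days.
The Gamma prior is conjugate for the Poisson rate, so λ | data ~ Gamma(7+83, 6+5) = Gamma(90, 11).
Predictive mean over a 5-day window = T·E[λ|data] = 5·90/11 = 450/11.

450/11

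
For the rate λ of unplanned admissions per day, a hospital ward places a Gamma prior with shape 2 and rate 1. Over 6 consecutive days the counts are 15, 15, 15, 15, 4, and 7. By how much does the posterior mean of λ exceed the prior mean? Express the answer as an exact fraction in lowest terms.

59/7

Total count: 15 + 15 + 15 + 15 + 4 + 7 = 71.
Total exposure: 6 days.
Posterior: α' = 2 + 71 = 73, β' = 1 + 6 = 7.
Posterior mean = 73/7 = 73/7; prior mean = 2/1 = 2. Difference = 73/7 − 2 = 59/7.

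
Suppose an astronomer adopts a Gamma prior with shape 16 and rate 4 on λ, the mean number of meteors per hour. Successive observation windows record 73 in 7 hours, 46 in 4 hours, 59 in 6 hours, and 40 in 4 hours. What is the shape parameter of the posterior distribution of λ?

234

Total count: 73 + 46 + 59 + 40 = 218.
Total exposure: 7 + 4 + 6 + 4 = 21 hours.
Conjugate update: add total count to the shape and total exposure to the rate, giving Gamma(234, 25).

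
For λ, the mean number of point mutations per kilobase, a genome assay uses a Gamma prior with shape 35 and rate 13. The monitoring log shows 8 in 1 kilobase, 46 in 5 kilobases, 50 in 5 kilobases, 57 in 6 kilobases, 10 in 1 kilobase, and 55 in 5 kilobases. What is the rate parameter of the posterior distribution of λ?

Total count: 8 + 46 + 50 + 57 + 10 + 55 = 226.
Total exposure: 1 + 5 + 5 + 6 + 1 + 5 = 23 kilobases.
The Gamma prior is conjugate for the Poisson rate, so λ | data ~ Gamma(35+226, 13+23) = Gamma(261, 36).

36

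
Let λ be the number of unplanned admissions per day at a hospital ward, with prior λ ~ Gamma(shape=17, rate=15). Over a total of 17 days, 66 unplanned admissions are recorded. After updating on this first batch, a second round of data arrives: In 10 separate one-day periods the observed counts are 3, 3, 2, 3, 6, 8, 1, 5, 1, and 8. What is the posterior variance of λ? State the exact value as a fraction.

Total count 66 over total exposure 17 days.
After the first batch: Gamma(17 + 66, 15 + 17) = Gamma(83, 32).
Total count: 3 + 3 + 2 + 3 + 6 + 8 + 1 + 5 + 1 + 8 = 40.
Total exposure: 10 days.
After the second batch: Gamma(83 + 40, 32 + 10) = Gamma(123, 42).
Posterior variance = α'/β'² = 123/1764 = 41/588.

41/588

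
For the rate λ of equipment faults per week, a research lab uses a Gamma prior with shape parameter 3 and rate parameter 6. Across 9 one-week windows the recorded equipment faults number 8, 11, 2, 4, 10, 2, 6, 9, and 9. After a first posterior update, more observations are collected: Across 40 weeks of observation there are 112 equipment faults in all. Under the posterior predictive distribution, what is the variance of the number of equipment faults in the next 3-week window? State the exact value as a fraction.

Total count: 8 + 11 + 2 + 4 + 10 + 2 + 6 + 9 + 9 = 61.
Total exposure: 9 weeks.
After the first batch: Gamma(3 + 61, 6 + 9) = Gamma(64, 15).
Total count 112 over total exposure 40 weeks.
After the second batch: Gamma(64 + 112, 15 + 40) = Gamma(176, 55).
The posterior predictive for a window of length T is Negative Binomial with variance T·α'·(β'+T)/β'² = 3·176·58/3025 = 2784/275.

2784/275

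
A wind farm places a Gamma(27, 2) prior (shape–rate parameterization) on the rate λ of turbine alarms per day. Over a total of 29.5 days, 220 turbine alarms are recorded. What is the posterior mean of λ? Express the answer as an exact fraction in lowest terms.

494/63

Total count 220 over total exposure 29.5 days.
The Gamma prior is conjugate for the Poisson rate, so λ | data ~ Gamma(27+220, 2+29.5) = Gamma(247, 63/2).
Posterior mean = α'/β' = 247/(63/2) = 494/63.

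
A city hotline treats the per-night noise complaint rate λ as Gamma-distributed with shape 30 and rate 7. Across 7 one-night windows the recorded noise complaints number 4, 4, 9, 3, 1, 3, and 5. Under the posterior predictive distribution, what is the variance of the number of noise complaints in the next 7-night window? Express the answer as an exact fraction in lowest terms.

177/4

Total count: 4 + 4 + 9 + 3 + 1 + 3 + 5 = 29.
Total exposure: 7 nights.
Posterior: α' = 30 + 29 = 59, β' = 7 + 7 = 14.
The posterior predictive for a window of length T is Negative Binomial with variance T·α'·(β'+T)/β'² = 7·59·21/196 = 177/4.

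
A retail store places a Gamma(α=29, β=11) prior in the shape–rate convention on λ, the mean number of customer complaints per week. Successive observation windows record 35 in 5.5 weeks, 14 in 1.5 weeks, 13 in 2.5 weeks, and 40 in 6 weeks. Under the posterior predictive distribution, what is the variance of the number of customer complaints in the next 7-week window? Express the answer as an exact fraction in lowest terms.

122878/2809

Total count: 35 + 14 + 13 + 40 = 102.
Total exposure: 5.5 + 1.5 + 2.5 + 6 = 15.5 weeks.
By Gamma–Poisson conjugacy, the posterior is Gamma(α + Σx, β + Σt) = Gamma(29 + 102, 11 + 15.5) = Gamma(131, 53/2).
The posterior predictive for a window of length T is Negative Binomial with variance T·α'·(β'+T)/β'² = 7·131·(67/2)/(2809/4) = 122878/2809.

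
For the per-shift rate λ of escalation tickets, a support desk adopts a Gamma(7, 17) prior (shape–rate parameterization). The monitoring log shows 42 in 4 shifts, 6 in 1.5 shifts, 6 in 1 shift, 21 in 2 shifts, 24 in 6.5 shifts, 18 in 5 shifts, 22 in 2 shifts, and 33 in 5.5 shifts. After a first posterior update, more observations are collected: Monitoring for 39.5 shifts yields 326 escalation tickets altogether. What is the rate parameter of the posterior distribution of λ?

Total count: 42 + 6 + 6 + 21 + 24 + 18 + 22 + 33 = 172.
Total exposure: 4 + 1.5 + 1 + 2 + 6.5 + 5 + 2 + 5.5 = 27.5 shifts.
After the first batch: Gamma(7 + 172, 17 + 27.5) = Gamma(179, 89/2).
Total count 326 over total exposure 39.5 shifts.
After the second batch: Gamma(179 + 326, 89/2 + 39.5) = Gamma(505, 84).

84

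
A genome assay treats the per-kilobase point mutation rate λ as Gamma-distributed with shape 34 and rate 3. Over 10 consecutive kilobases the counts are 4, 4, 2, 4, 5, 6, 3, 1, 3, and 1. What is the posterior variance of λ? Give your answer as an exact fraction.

67/169

Total count: 4 + 4 + 2 + 4 + 5 + 6 + 3 + 1 + 3 + 1 = 33.
Total exposure: 10 kilobases.
Gamma(α, β) with Poisson data over total exposure Σt gives posterior Gamma(α+Σx, β+Σt) = Gamma(67, 13).
Posterior variance = α'/β'² = 67/169.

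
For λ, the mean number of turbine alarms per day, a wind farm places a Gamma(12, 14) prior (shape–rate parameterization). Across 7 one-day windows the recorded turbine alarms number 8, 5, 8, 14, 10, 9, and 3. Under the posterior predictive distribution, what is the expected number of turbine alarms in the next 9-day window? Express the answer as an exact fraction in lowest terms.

Total count: 8 + 5 + 8 + 14 + 10 + 9 + 3 = 57.
Total exposure: 7 days.
Conjugate update: add total count to the shape and total exposure to the rate, giving Gamma(69, 21).
Predictive mean over a 9-day window = T·E[λ|data] = 9·69/21 = 207/7.

207/7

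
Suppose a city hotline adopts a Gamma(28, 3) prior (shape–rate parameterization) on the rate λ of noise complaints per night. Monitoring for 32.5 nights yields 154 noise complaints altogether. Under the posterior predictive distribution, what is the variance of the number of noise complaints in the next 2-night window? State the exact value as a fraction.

Total count 154 over total exposure 32.5 nights.
Conjugate update: add total count to the shape and total exposure to the rate, giving Gamma(182, 71/2).
The posterior predictive for a window of length T is Negative Binomial with variance T·α'·(β'+T)/β'² = 2·182·(75/2)/(5041/4) = 54600/5041.

54600/5041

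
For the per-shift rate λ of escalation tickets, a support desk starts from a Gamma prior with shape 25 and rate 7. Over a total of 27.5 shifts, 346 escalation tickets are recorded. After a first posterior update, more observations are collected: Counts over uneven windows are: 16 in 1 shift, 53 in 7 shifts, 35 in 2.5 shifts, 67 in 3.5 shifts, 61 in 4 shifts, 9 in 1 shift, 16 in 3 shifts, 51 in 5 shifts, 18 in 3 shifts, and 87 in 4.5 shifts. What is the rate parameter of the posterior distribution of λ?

69

Total count 346 over total exposure 27.5 shifts.
After the first batch: Gamma(25 + 346, 7 + 27.5) = Gamma(371, 69/2).
Total count: 16 + 53 + 35 + 67 + 61 + 9 + 16 + 51 + 18 + 87 = 413.
Total exposure: 1 + 7 + 2.5 + 3.5 + 4 + 1 + 3 + 5 + 3 + 4.5 = 34.5 shifts.
After the second batch: Gamma(371 + 413, 69/2 + 34.5) = Gamma(784, 69).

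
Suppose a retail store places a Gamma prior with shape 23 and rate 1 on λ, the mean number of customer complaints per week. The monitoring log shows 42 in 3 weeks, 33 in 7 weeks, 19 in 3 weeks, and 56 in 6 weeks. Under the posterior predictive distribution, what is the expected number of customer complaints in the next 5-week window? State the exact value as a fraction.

Total count: 42 + 33 + 19 + 56 = 150.
Total exposure: 3 + 7 + 3 + 6 = 19 weeks.
By Gamma–Poisson conjugacy, the posterior is Gamma(α + Σx, β + Σt) = Gamma(23 + 150, 1 + 19) = Gamma(173, 20).
Predictive mean over a 5-week window = T·E[λ|data] = 5·173/20 = 173/4.

173/4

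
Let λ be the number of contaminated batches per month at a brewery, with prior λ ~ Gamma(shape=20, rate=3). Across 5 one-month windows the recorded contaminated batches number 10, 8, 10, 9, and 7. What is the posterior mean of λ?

Total count: 10 + 8 + 10 + 9 + 7 = 44.
Total exposure: 5 months.
Posterior: α' = 20 + 44 = 64, β' = 3 + 5 = 8.
Posterior mean = α'/β' = 64/8 = 8.

8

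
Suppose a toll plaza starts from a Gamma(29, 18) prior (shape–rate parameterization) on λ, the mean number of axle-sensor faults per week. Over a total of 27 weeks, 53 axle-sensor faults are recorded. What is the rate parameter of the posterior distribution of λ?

45

Total count 53 over total exposure 27 weeks.
The Gamma prior is conjugate for the Poisson rate, so λ | data ~ Gamma(29+53, 18+27) = Gamma(82, 45).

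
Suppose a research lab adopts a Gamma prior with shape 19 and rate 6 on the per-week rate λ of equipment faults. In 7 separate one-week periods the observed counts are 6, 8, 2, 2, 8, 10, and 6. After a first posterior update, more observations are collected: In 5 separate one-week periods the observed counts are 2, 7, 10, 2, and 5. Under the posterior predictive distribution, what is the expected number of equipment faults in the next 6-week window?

29

Total count: 6 + 8 + 2 + 2 + 8 + 10 + 6 = 42.
Total exposure: 7 weeks.
After the first batch: Gamma(19 + 42, 6 + 7) = Gamma(61, 13).
Total count: 2 + 7 + 10 + 2 + 5 = 26.
Total exposure: 5 weeks.
After the second batch: Gamma(61 + 26, 13 + 5) = Gamma(87, 18).
Predictive mean over a 6-week window = T·E[λ|data] = 6·87/18 = 29.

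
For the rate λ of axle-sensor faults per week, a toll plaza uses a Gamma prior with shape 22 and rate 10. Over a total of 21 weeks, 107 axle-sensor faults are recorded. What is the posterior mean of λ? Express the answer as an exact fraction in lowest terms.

129/31

Total count 107 over total exposure 21 weeks.
The Gamma prior is conjugate for the Poisson rate, so λ | data ~ Gamma(22+107, 10+21) = Gamma(129, 31).
Posterior mean = α'/β' = 129/31.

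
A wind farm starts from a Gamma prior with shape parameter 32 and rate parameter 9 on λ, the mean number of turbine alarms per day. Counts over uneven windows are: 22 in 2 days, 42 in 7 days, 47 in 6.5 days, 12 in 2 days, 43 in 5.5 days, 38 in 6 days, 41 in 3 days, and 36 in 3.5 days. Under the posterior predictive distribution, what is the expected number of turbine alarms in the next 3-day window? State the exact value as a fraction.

Total count: 22 + 42 + 47 + 12 + 43 + 38 + 41 + 36 = 281.
Total exposure: 2 + 7 + 6.5 + 2 + 5.5 + 6 + 3 + 3.5 = 35.5 days.
Conjugate update: add total count to the shape and total exposure to the rate, giving Gamma(313, 89/2).
Predictive mean over a 3-day window = T·E[λ|data] = 3·313/(89/2) = 1878/89.

1878/89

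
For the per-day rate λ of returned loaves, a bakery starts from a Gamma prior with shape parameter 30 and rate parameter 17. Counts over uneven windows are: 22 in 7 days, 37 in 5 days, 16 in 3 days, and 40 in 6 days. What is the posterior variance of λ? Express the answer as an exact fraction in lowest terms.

Total count: 22 + 37 + 16 + 40 = 115.
Total exposure: 7 + 5 + 3 + 6 = 21 days.
The Gamma prior is conjugate for the Poisson rate, so λ | data ~ Gamma(30+115, 17+21) = Gamma(145, 38).
Posterior variance = α'/β'² = 145/1444.

145/1444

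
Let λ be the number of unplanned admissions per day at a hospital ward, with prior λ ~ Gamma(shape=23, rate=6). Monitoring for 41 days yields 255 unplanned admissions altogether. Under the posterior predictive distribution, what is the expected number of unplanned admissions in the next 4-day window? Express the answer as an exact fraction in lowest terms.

1112/47

Total count 255 over total exposure 41 days.
The Gamma prior is conjugate for the Poisson rate, so λ | data ~ Gamma(23+255, 6+41) = Gamma(278, 47).
Predictive mean over a 4-day window = T·E[λ|data] = 4·278/47 = 1112/47.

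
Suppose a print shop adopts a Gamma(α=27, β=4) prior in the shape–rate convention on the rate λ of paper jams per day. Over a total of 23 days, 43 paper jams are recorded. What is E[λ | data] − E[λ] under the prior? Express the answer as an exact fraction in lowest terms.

-449/108

Total count 43 over total exposure 23 days.
By Gamma–Poisson conjugacy, the posterior is Gamma(α + Σx, β + Σt) = Gamma(27 + 43, 4 + 23) = Gamma(70, 27).
Posterior mean = 70/27 = 70/27; prior mean = 27/4 = 27/4. Difference = 70/27 − 27/4 = -449/108.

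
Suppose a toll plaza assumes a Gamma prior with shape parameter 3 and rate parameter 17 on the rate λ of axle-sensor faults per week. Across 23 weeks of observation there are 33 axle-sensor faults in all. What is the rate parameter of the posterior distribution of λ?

40

Total count 33 over total exposure 23 weeks.
Conjugate update: add total count to the shape and total exposure to the rate, giving Gamma(36, 40).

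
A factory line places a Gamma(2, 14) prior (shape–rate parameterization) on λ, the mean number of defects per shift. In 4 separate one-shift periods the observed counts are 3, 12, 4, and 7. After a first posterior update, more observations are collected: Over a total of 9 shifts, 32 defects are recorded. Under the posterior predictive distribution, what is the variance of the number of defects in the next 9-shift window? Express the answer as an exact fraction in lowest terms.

Total count: 3 + 12 + 4 + 7 = 26.
Total exposure: 4 shifts.
After the first batch: Gamma(2 + 26, 14 + 4) = Gamma(28, 18).
Total count 32 over total exposure 9 shifts.
After the second batch: Gamma(28 + 32, 18 + 9) = Gamma(60, 27).
The posterior predictive for a window of length T is Negative Binomial with variance T·α'·(β'+T)/β'² = 9·60·36/729 = 80/3.

80/3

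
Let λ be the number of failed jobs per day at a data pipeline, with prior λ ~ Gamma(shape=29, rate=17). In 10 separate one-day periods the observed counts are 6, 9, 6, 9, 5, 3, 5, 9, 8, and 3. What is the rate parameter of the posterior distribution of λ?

27

Total count: 6 + 9 + 6 + 9 + 5 + 3 + 5 + 9 + 8 + 3 = 63.
Total exposure: 10 days.
Gamma(α, β) with Poisson data over total exposure Σt gives posterior Gamma(α+Σx, β+Σt) = Gamma(92, 27).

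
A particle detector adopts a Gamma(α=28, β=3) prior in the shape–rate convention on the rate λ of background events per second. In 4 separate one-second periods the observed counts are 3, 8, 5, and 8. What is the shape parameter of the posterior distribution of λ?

52

Total count: 3 + 8 + 5 + 8 = 24.
Total exposure: 4 seconds.
Conjugate update: add total count to the shape and total exposure to the rate, giving Gamma(52, 7).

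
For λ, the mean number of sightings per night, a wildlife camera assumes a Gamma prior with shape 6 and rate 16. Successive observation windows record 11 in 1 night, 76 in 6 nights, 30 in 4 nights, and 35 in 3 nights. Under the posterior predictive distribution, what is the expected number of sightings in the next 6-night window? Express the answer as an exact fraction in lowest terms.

Total count: 11 + 76 + 30 + 35 = 152.
Total exposure: 1 + 6 + 4 + 3 = 14 nights.
Conjugate update: add total count to the shape and total exposure to the rate, giving Gamma(158, 30).
Predictive mean over a 6-night window = T·E[λ|data] = 6·158/30 = 158/5.

158/5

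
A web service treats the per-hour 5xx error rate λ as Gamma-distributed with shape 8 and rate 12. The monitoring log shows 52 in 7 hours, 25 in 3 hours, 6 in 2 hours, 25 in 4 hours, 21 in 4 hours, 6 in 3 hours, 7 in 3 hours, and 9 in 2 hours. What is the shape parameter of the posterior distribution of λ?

Total count: 52 + 25 + 6 + 25 + 21 + 6 + 7 + 9 = 151.
Total exposure: 7 + 3 + 2 + 4 + 4 + 3 + 3 + 2 = 28 hours.
Posterior: α' = 8 + 151 = 159, β' = 12 + 28 = 40.

159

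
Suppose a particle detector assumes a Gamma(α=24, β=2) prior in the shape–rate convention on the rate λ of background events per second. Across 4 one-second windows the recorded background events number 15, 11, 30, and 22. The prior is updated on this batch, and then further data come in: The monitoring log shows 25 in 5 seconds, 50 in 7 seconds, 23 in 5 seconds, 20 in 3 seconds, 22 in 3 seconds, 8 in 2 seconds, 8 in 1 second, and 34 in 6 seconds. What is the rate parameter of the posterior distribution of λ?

Total count: 15 + 11 + 30 + 22 = 78.
Total exposure: 4 seconds.
After the first batch: Gamma(24 + 78, 2 + 4) = Gamma(102, 6).
Total count: 25 + 50 + 23 + 20 + 22 + 8 + 8 + 34 = 190.
Total exposure: 5 + 7 + 5 + 3 + 3 + 2 + 1 + 6 = 32 seconds.
After the second batch: Gamma(102 + 190, 6 + 32) = Gamma(292, 38).

38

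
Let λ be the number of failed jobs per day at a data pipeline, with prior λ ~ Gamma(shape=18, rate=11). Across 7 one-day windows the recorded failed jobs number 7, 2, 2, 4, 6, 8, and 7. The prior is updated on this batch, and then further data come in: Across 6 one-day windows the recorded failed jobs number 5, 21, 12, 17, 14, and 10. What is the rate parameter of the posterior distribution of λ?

24

Total count: 7 + 2 + 2 + 4 + 6 + 8 + 7 = 36.
Total exposure: 7 days.
After the first batch: Gamma(18 + 36, 11 + 7) = Gamma(54, 18).
Total count: 5 + 21 + 12 + 17 + 14 + 10 = 79.
Total exposure: 6 days.
After the second batch: Gamma(54 + 79, 18 + 6) = Gamma(133, 24).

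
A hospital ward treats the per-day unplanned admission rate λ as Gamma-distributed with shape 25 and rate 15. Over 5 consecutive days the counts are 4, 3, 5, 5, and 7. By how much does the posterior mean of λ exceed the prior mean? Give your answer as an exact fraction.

Total count: 4 + 3 + 5 + 5 + 7 = 24.
Total exposure: 5 days.
Gamma(α, β) with Poisson data over total exposure Σt gives posterior Gamma(α+Σx, β+Σt) = Gamma(49, 20).
Posterior mean = 49/20 = 49/20; prior mean = 25/15 = 5/3. Difference = 49/20 − 5/3 = 47/60.

47/60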